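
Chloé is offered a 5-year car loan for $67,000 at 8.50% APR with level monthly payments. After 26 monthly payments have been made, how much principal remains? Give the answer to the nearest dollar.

With monthly rate i = 8.5%/12 = 0.0070833, the balance after k of n payments is P · [(1+i)^n − (1+i)^k] / [(1+i)^n − 1].
(1+0.0070833)^60 = 1.52730060 and (1+0.0070833)^26 = 1.20143596, so the balance is 67,000 × (1.52730060 − 1.20143596) / (1.52730060 − 1) = $41,405.09.

$41,405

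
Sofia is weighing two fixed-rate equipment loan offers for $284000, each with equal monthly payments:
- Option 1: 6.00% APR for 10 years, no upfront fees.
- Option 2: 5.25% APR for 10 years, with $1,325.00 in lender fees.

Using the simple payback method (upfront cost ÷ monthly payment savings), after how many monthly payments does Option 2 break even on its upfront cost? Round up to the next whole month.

13 months

Option 1: monthly rate = 6%/12 = 0.0050000; payment = 284,000 × 0.0050000 / (1 − (1+0.0050000)^−120) = $3,152.98.
Option 2: monthly rate = 5.25%/12 = 0.0043750; payment = 284,000 × 0.0043750 / (1 − (1+0.0043750)^−120) = $3,047.08.
Monthly savings = $3,152.98 − $3,047.08 = $105.90.
Break-even = $1,325.00 / $105.90 = 12.51 → 13 months.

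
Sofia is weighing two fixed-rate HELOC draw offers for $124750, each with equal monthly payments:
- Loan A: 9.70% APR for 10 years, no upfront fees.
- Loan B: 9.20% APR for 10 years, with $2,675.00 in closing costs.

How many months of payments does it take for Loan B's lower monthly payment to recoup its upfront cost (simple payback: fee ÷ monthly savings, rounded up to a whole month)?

Loan A: at 9.70% the monthly rate is 0.0080833, so the payment is 124,750 × 0.0080833 / (1 − 1.0080833^−120) = $1,627.93.
Loan B: monthly rate = 9.2%/12 = 0.0076667; payment = 124,750 × 0.0076667 / (1 − (1+0.0076667)^−120) = $1,593.81.
Monthly savings = $1,627.93 − $1,593.81 = $34.12.
Break-even = $2,675.00 / $34.12 = 78.40 → 79 months.

79 months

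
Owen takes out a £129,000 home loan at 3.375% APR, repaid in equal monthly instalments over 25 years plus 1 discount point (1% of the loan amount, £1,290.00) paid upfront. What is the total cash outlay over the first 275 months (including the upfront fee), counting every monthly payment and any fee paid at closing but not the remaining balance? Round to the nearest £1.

£176,517

Monthly rate = 3.375%/12 = 0.0028125; payment = 129,000 × 0.0028125 / (1 − (1+0.0028125)^−300) = £637.19.
Total outlay = 275 × £637.19 + £1,290.00 = £176,517.25.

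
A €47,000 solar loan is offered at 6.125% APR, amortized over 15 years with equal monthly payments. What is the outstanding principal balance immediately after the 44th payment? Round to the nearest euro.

€39,134

With monthly rate i = 6.125%/12 = 0.0051042, the balance after k of n payments is P · [(1+i)^n − (1+i)^k] / [(1+i)^n − 1].
(1+0.0051042)^180 = 2.50030624 and (1+0.0051042)^44 = 1.25108618, so the balance is 47,000 × (2.50030624 − 1.25108618) / (2.50030624 − 1) = €39,134.24.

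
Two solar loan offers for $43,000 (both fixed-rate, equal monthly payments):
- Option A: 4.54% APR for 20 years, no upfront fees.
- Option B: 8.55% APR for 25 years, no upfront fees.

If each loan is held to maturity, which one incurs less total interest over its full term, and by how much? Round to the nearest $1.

Option A by $38,797

Option A: monthly rate = 4.54%/12 = 0.0037833; payment = 43,000 × 0.0037833 / (1 − (1+0.0037833)^−240) = $272.97.
Total interest on Option A = 240 × $272.97 − $43,000 = $22,512.80.
Option B: monthly rate = 8.55%/12 = 0.0071250; payment = 43,000 × 0.0071250 / (1 − (1+0.0071250)^−300) = $347.70.
Total interest on Option B = 300 × $347.70 − $43,000 = $61,310.00.
Option A is lower by $38,797.20.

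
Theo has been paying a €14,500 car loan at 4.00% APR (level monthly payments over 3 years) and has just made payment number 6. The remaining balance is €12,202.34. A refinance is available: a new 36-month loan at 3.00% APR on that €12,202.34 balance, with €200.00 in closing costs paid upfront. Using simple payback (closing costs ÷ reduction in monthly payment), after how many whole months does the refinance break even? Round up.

3 months

Current payment = 14,500 × 4%/12 / (1 − (1+0.0033333)^−36) = €428.10.
Refinanced payment = 12,202.34 × 0.0025000 / (1 − (1+0.0025000)^−36) = €354.86.
Monthly savings = €428.10 − €354.86 = €73.24.
Break-even = €200.00 / €73.24 = 2.73 → 3 months.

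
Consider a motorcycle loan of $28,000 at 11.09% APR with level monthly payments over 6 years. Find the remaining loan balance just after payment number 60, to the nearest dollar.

$6,042

With monthly rate i = 11.09%/12 = 0.0092417, the balance after k of n payments is P · [(1+i)^n − (1+i)^k] / [(1+i)^n − 1].
(1+0.0092417)^72 = 1.93933302 and (1+0.0092417)^60 = 1.73664211, so the balance is 28,000 × (1.93933302 − 1.73664211) / (1.93933302 − 1) = $6,041.89.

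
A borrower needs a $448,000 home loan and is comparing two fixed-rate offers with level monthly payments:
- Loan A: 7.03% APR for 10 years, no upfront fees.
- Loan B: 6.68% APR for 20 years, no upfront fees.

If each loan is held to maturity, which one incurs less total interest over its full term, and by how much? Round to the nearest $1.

Loan A: monthly rate = 7.03%/12 = 0.0058583; payment = 448,000 × 0.0058583 / (1 − (1+0.0058583)^−120) = $5,208.59.
Total interest on Loan A = 120 × $5,208.59 − $448,000 = $177,030.80.
Loan B: at 6.68% the monthly rate is 0.0055667, so the payment is 448,000 × 0.0055667 / (1 − 1.0055667^−240) = $3,387.81.
Total interest on Loan B = 240 × $3,387.81 − $448,000 = $365,074.40.
Loan A is lower by $188,043.60.

Loan A by $188,044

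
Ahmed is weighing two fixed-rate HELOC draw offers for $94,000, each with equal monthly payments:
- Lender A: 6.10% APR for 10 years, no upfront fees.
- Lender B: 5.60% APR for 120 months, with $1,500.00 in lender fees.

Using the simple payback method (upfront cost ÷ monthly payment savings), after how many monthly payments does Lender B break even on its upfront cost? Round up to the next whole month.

64 months

Lender A: at 6.10% the monthly rate is 0.0050833, so the payment is 94,000 × 0.0050833 / (1 − 1.0050833^−120) = $1,048.32.
Lender B: monthly rate = 5.6%/12 = 0.0046667; payment = 94,000 × 0.0046667 / (1 − (1+0.0046667)^−120) = $1,024.81.
Monthly savings = $1,048.32 − $1,024.81 = $23.51.
Break-even = $1,500.00 / $23.51 = 63.80 → 64 months.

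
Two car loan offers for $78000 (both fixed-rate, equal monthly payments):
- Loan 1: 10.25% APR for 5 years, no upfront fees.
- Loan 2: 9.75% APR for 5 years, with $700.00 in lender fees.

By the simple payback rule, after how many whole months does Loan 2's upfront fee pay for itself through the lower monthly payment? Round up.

Loan 1: at 10.25% the monthly rate is 0.0085417, so the payment is 78,000 × 0.0085417 / (1 − 1.0085417^−60) = $1,666.88.
Loan 2: at 9.75% the monthly rate is 0.0081250, so the payment is 78,000 × 0.0081250 / (1 − 1.0081250^−60) = $1,647.69.
Monthly savings = $1,666.88 − $1,647.69 = $19.19.
Break-even = $700.00 / $19.19 = 36.48 → 37 months.

37 months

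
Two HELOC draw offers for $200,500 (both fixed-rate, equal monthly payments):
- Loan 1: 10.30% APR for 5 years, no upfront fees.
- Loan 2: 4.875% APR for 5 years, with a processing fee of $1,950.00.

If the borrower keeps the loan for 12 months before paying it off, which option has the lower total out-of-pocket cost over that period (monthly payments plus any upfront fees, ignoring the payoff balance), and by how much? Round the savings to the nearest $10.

Loan 2 by $4,260

Loan 1: at 10.30% the monthly rate is 0.0085833, so the payment is 200,500 × 0.0085833 / (1 − 1.0085833^−60) = $4,289.69.
Loan 2: at 4.875% the monthly rate is 0.0040625, so the payment is 200,500 × 0.0040625 / (1 − 1.0040625^−60) = $3,772.21.
Over 12 months: Loan 1 costs 12 × $4,289.69 = $51,476.28; Loan 2 costs 12 × $3,772.21 + $1,950.00 = $47,216.52.
Loan 2 is cheaper by $51,476.28 − $47,216.52 = $4,259.76.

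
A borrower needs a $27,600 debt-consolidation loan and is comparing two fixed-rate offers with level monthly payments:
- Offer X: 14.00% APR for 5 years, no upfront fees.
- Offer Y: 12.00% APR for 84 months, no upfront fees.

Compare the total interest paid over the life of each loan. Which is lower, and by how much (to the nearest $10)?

Offer X: at 14.00% the monthly rate is 0.0116667, so the payment is 27,600 × 0.0116667 / (1 − 1.0116667^−60) = $642.20.
Total interest on Offer X = 60 × $642.20 − $27,600 = $10,932.00.
Offer Y: at 12.00% the monthly rate is 0.0100000, so the payment is 27,600 × 0.0100000 / (1 − 1.0100000^−84) = $487.22.
Total interest on Offer Y = 84 × $487.22 − $27,600 = $13,326.48.
Offer X is lower by $2,394.48.

Offer X by $2,390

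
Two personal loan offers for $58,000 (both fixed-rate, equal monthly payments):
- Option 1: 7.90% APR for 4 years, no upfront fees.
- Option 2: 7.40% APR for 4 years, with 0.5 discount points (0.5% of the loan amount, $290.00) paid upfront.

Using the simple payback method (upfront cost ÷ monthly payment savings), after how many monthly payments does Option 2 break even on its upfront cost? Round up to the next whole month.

Option 1: at 7.90% the monthly rate is 0.0065833, so the payment is 58,000 × 0.0065833 / (1 − 1.0065833^−48) = $1,413.23.
Option 2: at 7.40% the monthly rate is 0.0061667, so the payment is 58,000 × 0.0061667 / (1 − 1.0061667^−48) = $1,399.67.
Monthly savings = $1,413.23 − $1,399.67 = $13.56.
Break-even = $290.00 / $13.56 = 21.39 → 22 months.

22 months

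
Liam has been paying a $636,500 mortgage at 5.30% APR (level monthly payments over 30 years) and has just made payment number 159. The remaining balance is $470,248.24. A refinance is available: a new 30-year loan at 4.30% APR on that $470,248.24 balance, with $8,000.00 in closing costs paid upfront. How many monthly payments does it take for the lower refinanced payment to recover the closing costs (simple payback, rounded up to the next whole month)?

7 months

Current payment = 636,500 × 5.3%/12 / (1 − (1+0.0044167)^−360) = $3,534.51.
Refinanced payment = 470,248.24 × 0.0035833 / (1 − (1+0.0035833)^−360) = $2,327.12.
Monthly savings = $3,534.51 − $2,327.12 = $1,207.39.
Break-even = $8,000.00 / $1,207.39 = 6.63 → 7 months.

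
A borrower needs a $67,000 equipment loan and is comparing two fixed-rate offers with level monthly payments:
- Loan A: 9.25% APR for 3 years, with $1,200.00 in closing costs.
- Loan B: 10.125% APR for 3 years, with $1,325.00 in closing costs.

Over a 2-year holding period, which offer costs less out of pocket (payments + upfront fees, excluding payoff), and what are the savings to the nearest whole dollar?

Loan A by $784

Loan A: at 9.25% the monthly rate is 0.0077083, so the payment is 67,000 × 0.0077083 / (1 − 1.0077083^−36) = $2,138.39.
Loan B: at 10.125% the monthly rate is 0.0084375, so the payment is 67,000 × 0.0084375 / (1 − 1.0084375^−36) = $2,165.84.
Over 24 months: Loan A costs 24 × $2,138.39 + $1,200.00 = $52,521.36; Loan B costs 24 × $2,165.84 + $1,325.00 = $53,305.16.
Loan A is cheaper by $53,305.16 − $52,521.36 = $783.80.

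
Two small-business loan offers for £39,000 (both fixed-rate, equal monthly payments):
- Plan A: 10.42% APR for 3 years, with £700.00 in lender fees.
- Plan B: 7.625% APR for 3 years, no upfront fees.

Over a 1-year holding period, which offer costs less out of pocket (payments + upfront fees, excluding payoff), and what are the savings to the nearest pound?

Plan A: monthly rate = 10.42%/12 = 0.0086833; payment = 39,000 × 0.0086833 / (1 − (1+0.0086833)^−36) = £1,266.12.
Plan B: monthly rate = 7.625%/12 = 0.0063542; payment = 39,000 × 0.0063542 / (1 − (1+0.0063542)^−36) = £1,215.38.
Over 12 months: Plan A costs 12 × £1,266.12 + £700.00 = £15,893.44; Plan B costs 12 × £1,215.38 = £14,584.56.
Plan B is cheaper by £15,893.44 − £14,584.56 = £1,308.88.

Plan B by £1,309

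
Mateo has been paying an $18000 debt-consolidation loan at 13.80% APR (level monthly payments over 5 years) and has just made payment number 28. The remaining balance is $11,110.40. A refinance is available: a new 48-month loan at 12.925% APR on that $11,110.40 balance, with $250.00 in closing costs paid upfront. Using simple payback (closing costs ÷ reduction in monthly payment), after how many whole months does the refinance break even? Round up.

Current payment = 18,000 × 13.8%/12 / (1 − (1+0.0115000)^−60) = $416.96.
Refinanced payment = 11,110.40 × 0.0107708 / (1 − (1+0.0107708)^−48) = $297.65.
Monthly savings = $416.96 − $297.65 = $119.31.
Break-even = $250.00 / $119.31 = 2.10 → 3 months.

3 months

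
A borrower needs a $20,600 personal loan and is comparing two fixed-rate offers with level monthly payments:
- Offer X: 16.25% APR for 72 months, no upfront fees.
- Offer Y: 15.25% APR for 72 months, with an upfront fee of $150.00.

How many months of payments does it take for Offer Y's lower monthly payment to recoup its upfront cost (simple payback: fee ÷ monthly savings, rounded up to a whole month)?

Offer X: monthly rate = 16.25%/12 = 0.0135417; payment = 20,600 × 0.0135417 / (1 − (1+0.0135417)^−72) = $449.69.
Offer Y: at 15.25% the monthly rate is 0.0127083, so the payment is 20,600 × 0.0127083 / (1 − 1.0127083^−72) = $438.39.
Monthly savings = $449.69 − $438.39 = $11.30.
Break-even = $150.00 / $11.30 = 13.27 → 14 months.

14 months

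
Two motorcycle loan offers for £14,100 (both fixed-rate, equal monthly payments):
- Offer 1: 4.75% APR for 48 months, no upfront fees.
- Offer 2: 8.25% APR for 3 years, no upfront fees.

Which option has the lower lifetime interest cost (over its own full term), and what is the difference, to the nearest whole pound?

Offer 1: monthly rate = 4.75%/12 = 0.0039583; payment = 14,100 × 0.0039583 / (1 − (1+0.0039583)^−48) = £323.12.
Total interest on Offer 1 = 48 × £323.12 − £14,100 = £1,409.76.
Offer 2: at 8.25% the monthly rate is 0.0068750, so the payment is 14,100 × 0.0068750 / (1 − 1.0068750^−36) = £443.47.
Total interest on Offer 2 = 36 × £443.47 − £14,100 = £1,864.92.
Offer 1 is lower by £455.16.

Offer 1 by £455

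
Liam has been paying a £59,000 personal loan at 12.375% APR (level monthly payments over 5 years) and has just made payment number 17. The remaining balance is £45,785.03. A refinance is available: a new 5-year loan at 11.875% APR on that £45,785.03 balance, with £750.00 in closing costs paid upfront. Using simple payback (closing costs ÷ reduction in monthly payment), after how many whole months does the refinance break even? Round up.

3 months

Current payment = 59,000 × 12.375%/12 / (1 − (1+0.0103125)^−60) = £1,323.63.
Refinanced payment = 45,785.03 × 0.0098958 / (1 − (1+0.0098958)^−60) = £1,015.57.
Monthly savings = £1,323.63 − £1,015.57 = £308.06.
Break-even = £750.00 / £308.06 = 2.43 → 3 months.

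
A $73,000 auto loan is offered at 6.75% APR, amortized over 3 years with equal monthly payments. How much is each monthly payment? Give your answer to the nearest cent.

$2,245.69

At 6.75% the monthly rate is 0.0056250, so the payment is 73,000 × 0.0056250 / (1 − 1.0056250^−36) = $2,245.69.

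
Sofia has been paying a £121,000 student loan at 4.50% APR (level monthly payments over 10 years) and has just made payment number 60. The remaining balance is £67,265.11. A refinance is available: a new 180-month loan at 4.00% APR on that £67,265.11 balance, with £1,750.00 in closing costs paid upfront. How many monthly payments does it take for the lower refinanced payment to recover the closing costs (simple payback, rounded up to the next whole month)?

Current payment = 121,000 × 4.5%/12 / (1 − (1+0.0037500)^−120) = £1,254.02.
Refinanced payment = 67,265.11 × 0.0033333 / (1 − (1+0.0033333)^−180) = £497.55.
Monthly savings = £1,254.02 − £497.55 = £756.47.
Break-even = £1,750.00 / £756.47 = 2.31 → 3 months.

3 months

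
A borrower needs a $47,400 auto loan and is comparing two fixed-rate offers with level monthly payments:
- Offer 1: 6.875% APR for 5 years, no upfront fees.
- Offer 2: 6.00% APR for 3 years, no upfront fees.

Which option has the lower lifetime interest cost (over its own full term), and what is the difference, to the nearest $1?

Offer 2 by $4,235

Offer 1: monthly rate = 6.875%/12 = 0.0057292; payment = 47,400 × 0.0057292 / (1 − (1+0.0057292)^−60) = $935.78.
Total interest on Offer 1 = 60 × $935.78 − $47,400 = $8,746.80.
Offer 2: at 6.00% the monthly rate is 0.0050000, so the payment is 47,400 × 0.0050000 / (1 − 1.0050000^−36) = $1,442.00.
Total interest on Offer 2 = 36 × $1,442.00 − $47,400 = $4,512.00.
Offer 2 is lower by $4,234.80.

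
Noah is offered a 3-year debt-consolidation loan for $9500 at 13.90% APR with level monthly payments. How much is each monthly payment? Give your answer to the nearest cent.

Monthly rate = 13.9%/12 = 0.0115833; payment = 9,500 × 0.0115833 / (1 − (1+0.0115833)^−36) = $324.23.

$324.23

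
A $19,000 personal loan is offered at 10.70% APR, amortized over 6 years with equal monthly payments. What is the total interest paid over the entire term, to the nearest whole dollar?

$6,829

Monthly rate = 10.7%/12 = 0.0089167; payment = 19,000 × 0.0089167 / (1 − (1+0.0089167)^−72) = $358.73.
Total paid = 72 × $358.73 = $25,828.56; interest = $25,828.56 − $19,000 = $6,828.56.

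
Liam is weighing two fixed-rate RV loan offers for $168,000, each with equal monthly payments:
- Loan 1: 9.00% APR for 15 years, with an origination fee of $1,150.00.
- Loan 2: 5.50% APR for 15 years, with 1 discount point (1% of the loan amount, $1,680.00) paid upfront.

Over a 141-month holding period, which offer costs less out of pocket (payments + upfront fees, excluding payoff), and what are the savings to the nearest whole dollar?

Loan 1: at 9.00% the monthly rate is 0.0075000, so the payment is 168,000 × 0.0075000 / (1 − 1.0075000^−180) = $1,703.97.
Loan 2: at 5.50% the monthly rate is 0.0045833, so the payment is 168,000 × 0.0045833 / (1 − 1.0045833^−180) = $1,372.70.
Over 141 months: Loan 1 costs 141 × $1,703.97 + $1,150.00 = $241,409.77; Loan 2 costs 141 × $1,372.70 + $1,680.00 = $195,230.70.
Loan 2 is cheaper by $241,409.77 − $195,230.70 = $46,179.07.

Loan 2 by $46,179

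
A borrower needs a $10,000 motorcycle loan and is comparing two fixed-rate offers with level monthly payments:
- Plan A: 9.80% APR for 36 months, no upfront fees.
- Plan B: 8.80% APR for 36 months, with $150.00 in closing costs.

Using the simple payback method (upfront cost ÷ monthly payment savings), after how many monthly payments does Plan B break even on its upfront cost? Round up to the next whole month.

33 months

Plan A: at 9.80% the monthly rate is 0.0081667, so the payment is 10,000 × 0.0081667 / (1 − 1.0081667^−36) = $321.73.
Plan B: at 8.80% the monthly rate is 0.0073333, so the payment is 10,000 × 0.0073333 / (1 − 1.0073333^−36) = $317.07.
Monthly savings = $321.73 − $317.07 = $4.66.
Break-even = $150.00 / $4.66 = 32.19 → 33 months.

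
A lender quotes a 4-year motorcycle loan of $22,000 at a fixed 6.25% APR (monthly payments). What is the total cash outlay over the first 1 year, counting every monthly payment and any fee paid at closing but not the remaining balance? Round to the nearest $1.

$6,230

At 6.25% the monthly rate is 0.0052083, so the payment is 22,000 × 0.0052083 / (1 − 1.0052083^−48) = $519.20.
Total outlay = 12 × $519.20 = $6,230.40.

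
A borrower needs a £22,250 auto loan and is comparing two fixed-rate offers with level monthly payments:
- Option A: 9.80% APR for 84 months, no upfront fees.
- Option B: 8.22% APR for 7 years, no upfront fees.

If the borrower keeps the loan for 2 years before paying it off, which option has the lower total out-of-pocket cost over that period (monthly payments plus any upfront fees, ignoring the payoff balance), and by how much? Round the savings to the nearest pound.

Option A: monthly rate = 9.8%/12 = 0.0081667; payment = 22,250 × 0.0081667 / (1 − (1+0.0081667)^−84) = £367.08.
Option B: at 8.22% the monthly rate is 0.0068500, so the payment is 22,250 × 0.0068500 / (1 − 1.0068500^−84) = £349.24.
Over 24 months: Option A costs 24 × £367.08 = £8,809.92; Option B costs 24 × £349.24 = £8,381.76.
Option B is cheaper by £8,809.92 − £8,381.76 = £428.16.

Option B by £428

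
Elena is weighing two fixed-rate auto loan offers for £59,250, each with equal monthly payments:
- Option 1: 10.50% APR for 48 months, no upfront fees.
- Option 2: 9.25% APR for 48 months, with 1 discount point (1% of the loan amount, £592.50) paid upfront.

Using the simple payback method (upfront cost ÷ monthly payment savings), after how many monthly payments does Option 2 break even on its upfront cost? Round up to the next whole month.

17 months

Option 1: monthly rate = 10.5%/12 = 0.0087500; payment = 59,250 × 0.0087500 / (1 − (1+0.0087500)^−48) = £1,517.00.
Option 2: at 9.25% the monthly rate is 0.0077083, so the payment is 59,250 × 0.0077083 / (1 − 1.0077083^−48) = £1,481.48.
Monthly savings = £1,517.00 − £1,481.48 = £35.52.
Break-even = £592.50 / £35.52 = 16.68 → 17 months.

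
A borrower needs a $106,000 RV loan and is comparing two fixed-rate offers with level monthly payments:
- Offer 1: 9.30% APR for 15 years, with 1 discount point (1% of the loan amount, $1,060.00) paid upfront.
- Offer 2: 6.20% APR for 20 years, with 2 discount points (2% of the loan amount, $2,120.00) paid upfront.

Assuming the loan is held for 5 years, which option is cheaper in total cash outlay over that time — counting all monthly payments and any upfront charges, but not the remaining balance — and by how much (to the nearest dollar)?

Offer 2 by $18,285

Offer 1: at 9.30% the monthly rate is 0.0077500, so the payment is 106,000 × 0.0077500 / (1 − 1.0077500^−180) = $1,094.12.
Offer 2: monthly rate = 6.2%/12 = 0.0051667; payment = 106,000 × 0.0051667 / (1 − (1+0.0051667)^−240) = $771.70.
Over 60 months: Offer 1 costs 60 × $1,094.12 + $1,060.00 = $66,707.20; Offer 2 costs 60 × $771.70 + $2,120.00 = $48,422.00.
Offer 2 is cheaper by $66,707.20 − $48,422.00 = $18,285.20.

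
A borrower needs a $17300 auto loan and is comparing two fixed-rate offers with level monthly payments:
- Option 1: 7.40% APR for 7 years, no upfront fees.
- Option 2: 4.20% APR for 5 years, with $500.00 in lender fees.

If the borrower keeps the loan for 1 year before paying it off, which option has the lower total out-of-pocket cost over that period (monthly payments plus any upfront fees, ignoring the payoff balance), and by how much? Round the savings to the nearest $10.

Option 1 by $1,170

Option 1: monthly rate = 7.4%/12 = 0.0061667; payment = 17,300 × 0.0061667 / (1 − (1+0.0061667)^−84) = $264.50.
Option 2: at 4.20% the monthly rate is 0.0035000, so the payment is 17,300 × 0.0035000 / (1 − 1.0035000^−60) = $320.17.
Over 12 months: Option 1 costs 12 × $264.50 = $3,174.00; Option 2 costs 12 × $320.17 + $500.00 = $4,342.04.
Option 1 is cheaper by $4,342.04 − $3,174.00 = $1,168.04.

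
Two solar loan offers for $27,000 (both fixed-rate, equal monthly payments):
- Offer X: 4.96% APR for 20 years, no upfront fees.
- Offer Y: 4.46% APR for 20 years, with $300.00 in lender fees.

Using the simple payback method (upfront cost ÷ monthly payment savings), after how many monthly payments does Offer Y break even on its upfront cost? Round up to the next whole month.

41 months

Offer X: at 4.96% the monthly rate is 0.0041333, so the payment is 27,000 × 0.0041333 / (1 − 1.0041333^−240) = $177.59.
Offer Y: at 4.46% the monthly rate is 0.0037167, so the payment is 27,000 × 0.0037167 / (1 − 1.0037167^−240) = $170.23.
Monthly savings = $177.59 − $170.23 = $7.36.
Break-even = $300.00 / $7.36 = 40.76 → 41 months.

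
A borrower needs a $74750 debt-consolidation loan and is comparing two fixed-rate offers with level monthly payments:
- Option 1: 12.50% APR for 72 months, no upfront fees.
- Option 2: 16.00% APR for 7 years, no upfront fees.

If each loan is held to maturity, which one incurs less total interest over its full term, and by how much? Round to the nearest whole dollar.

Option 1: monthly rate = 12.5%/12 = 0.0104167; payment = 74,750 × 0.0104167 / (1 − (1+0.0104167)^−72) = $1,480.89.
Total interest on Option 1 = 72 × $1,480.89 − $74,750 = $31,874.08.
Option 2: at 16.00% the monthly rate is 0.0133333, so the payment is 74,750 × 0.0133333 / (1 − 1.0133333^−84) = $1,484.69.
Total interest on Option 2 = 84 × $1,484.69 − $74,750 = $49,963.96.
Option 1 is lower by $18,089.88.

Option 1 by $18,090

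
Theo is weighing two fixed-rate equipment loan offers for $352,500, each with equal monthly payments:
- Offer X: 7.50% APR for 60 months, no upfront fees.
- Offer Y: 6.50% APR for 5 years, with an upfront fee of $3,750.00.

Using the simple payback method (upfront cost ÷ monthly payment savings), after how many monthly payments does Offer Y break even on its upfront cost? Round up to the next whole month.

Offer X: at 7.50% the monthly rate is 0.0062500, so the payment is 352,500 × 0.0062500 / (1 − 1.0062500^−60) = $7,063.38.
Offer Y: at 6.50% the monthly rate is 0.0054167, so the payment is 352,500 × 0.0054167 / (1 − 1.0054167^−60) = $6,897.07.
Monthly savings = $7,063.38 − $6,897.07 = $166.31.
Break-even = $3,750.00 / $166.31 = 22.55 → 23 months.

23 months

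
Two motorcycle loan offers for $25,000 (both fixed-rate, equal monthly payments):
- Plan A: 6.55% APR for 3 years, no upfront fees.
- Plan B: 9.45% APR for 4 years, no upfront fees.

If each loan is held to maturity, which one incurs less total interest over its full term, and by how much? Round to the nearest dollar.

Plan A: monthly rate = 6.55%/12 = 0.0054583; payment = 25,000 × 0.0054583 / (1 − (1+0.0054583)^−36) = $766.79.
Total interest on Plan A = 36 × $766.79 − $25,000 = $2,604.44.
Plan B: monthly rate = 9.45%/12 = 0.0078750; payment = 25,000 × 0.0078750 / (1 − (1+0.0078750)^−48) = $627.48.
Total interest on Plan B = 48 × $627.48 − $25,000 = $5,119.04.
Plan A is lower by $2,514.60.

Plan A by $2,515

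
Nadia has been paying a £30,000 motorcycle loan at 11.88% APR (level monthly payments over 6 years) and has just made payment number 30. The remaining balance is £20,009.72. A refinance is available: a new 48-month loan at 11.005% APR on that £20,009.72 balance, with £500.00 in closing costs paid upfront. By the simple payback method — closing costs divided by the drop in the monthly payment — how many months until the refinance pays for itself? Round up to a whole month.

Current payment = 30,000 × 11.88%/12 / (1 − (1+0.0099000)^−72) = £584.64.
Refinanced payment = 20,009.72 × 0.0091708 / (1 − (1+0.0091708)^−48) = £517.21.
Monthly savings = £584.64 − £517.21 = £67.43.
Break-even = £500.00 / £67.43 = 7.42 → 8 months.

8 months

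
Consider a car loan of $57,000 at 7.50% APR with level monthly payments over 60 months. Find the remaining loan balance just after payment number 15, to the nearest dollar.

With monthly rate i = 7.5%/12 = 0.0062500, the balance after k of n payments is P · [(1+i)^n − (1+i)^k] / [(1+i)^n − 1].
(1+0.0062500)^60 = 1.45329441 and (1+0.0062500)^15 = 1.09796476, so the balance is 57,000 × (1.45329441 − 1.09796476) / (1.45329441 − 1) = $44,681.31.

$44,681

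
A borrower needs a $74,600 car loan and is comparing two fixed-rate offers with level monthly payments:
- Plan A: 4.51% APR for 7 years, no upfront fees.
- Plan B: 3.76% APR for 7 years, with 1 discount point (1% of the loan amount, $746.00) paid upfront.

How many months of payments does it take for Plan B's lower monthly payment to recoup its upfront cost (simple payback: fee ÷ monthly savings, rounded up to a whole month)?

Plan A: at 4.51% the monthly rate is 0.0037583, so the payment is 74,600 × 0.0037583 / (1 − 1.0037583^−84) = $1,037.30.
Plan B: at 3.76% the monthly rate is 0.0031333, so the payment is 74,600 × 0.0031333 / (1 − 1.0031333^−84) = $1,011.47.
Monthly savings = $1,037.30 − $1,011.47 = $25.83.
Break-even = $746.00 / $25.83 = 28.88 → 29 months.

29 months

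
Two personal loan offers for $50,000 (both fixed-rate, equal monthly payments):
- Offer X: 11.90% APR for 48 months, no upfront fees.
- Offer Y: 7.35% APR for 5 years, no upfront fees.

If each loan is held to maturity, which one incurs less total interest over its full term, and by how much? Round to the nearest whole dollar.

Offer X: monthly rate = 11.9%/12 = 0.0099167; payment = 50,000 × 0.0099167 / (1 − (1+0.0099167)^−48) = $1,314.24.
Total interest on Offer X = 48 × $1,314.24 − $50,000 = $13,083.52.
Offer Y: monthly rate = 7.35%/12 = 0.0061250; payment = 50,000 × 0.0061250 / (1 − (1+0.0061250)^−60) = $998.34.
Total interest on Offer Y = 60 × $998.34 − $50,000 = $9,900.40.
Offer Y is lower by $3,183.12.

Offer Y by $3,183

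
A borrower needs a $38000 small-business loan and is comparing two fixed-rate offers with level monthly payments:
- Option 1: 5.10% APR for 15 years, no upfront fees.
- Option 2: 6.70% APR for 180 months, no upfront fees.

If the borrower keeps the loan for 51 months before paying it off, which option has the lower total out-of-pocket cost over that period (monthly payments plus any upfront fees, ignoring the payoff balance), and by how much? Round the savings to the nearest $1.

Option 1: monthly rate = 5.1%/12 = 0.0042500; payment = 38,000 × 0.0042500 / (1 − (1+0.0042500)^−180) = $302.48.
Option 2: at 6.70% the monthly rate is 0.0055833, so the payment is 38,000 × 0.0055833 / (1 − 1.0055833^−180) = $335.21.
Over 51 months: Option 1 costs 51 × $302.48 = $15,426.48; Option 2 costs 51 × $335.21 = $17,095.71.
Option 1 is cheaper by $17,095.71 − $15,426.48 = $1,669.23.

Option 1 by $1,669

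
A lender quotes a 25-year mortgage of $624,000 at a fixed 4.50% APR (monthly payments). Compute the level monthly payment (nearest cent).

$3,468.39

At 4.50% the monthly rate is 0.0037500, so the payment is 624,000 × 0.0037500 / (1 − 1.0037500^−300) = $3,468.39.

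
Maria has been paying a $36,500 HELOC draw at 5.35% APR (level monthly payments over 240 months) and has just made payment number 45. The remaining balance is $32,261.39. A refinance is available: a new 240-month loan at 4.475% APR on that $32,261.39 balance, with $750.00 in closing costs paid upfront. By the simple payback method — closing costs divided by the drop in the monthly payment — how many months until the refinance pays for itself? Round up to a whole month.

17 months

Current payment = 36,500 × 5.35%/12 / (1 − (1+0.0044583)^−240) = $248.00.
Refinanced payment = 32,261.39 × 0.0037292 / (1 − (1+0.0037292)^−240) = $203.67.
Monthly savings = $248.00 − $203.67 = $44.33.
Break-even = $750.00 / $44.33 = 16.92 → 17 months.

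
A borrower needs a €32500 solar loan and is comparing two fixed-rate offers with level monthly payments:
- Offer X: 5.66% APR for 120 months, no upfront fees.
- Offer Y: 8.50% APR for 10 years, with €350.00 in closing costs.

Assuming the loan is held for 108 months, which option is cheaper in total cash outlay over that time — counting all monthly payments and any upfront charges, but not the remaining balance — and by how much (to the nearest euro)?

Offer X by €5,497

Offer X: monthly rate = 5.66%/12 = 0.0047167; payment = 32,500 × 0.0047167 / (1 − (1+0.0047167)^−120) = €355.29.
Offer Y: monthly rate = 8.5%/12 = 0.0070833; payment = 32,500 × 0.0070833 / (1 − (1+0.0070833)^−120) = €402.95.
Over 108 months: Offer X costs 108 × €355.29 = €38,371.32; Offer Y costs 108 × €402.95 + €350.00 = €43,868.60.
Offer X is cheaper by €43,868.60 − €38,371.32 = €5,497.28.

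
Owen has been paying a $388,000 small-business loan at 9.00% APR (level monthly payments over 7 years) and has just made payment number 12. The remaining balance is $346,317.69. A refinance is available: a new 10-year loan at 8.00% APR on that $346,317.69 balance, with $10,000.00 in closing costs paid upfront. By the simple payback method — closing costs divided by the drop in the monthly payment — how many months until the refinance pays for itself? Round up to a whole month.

5 months

Current payment = 388,000 × 9%/12 / (1 − (1+0.0075000)^−84) = $6,242.56.
Refinanced payment = 346,317.69 × 0.0066667 / (1 − (1+0.0066667)^−120) = $4,201.79.
Monthly savings = $6,242.56 − $4,201.79 = $2,040.77.
Break-even = $10,000.00 / $2,040.77 = 4.90 → 5 months.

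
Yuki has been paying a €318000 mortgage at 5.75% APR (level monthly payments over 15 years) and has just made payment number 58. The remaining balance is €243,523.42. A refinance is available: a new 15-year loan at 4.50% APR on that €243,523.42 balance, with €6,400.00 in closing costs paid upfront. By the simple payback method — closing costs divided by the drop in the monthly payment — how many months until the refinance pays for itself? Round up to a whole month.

9 months

Current payment = 318,000 × 5.75%/12 / (1 − (1+0.0047917)^−180) = €2,640.70.
Refinanced payment = 243,523.42 × 0.0037500 / (1 − (1+0.0037500)^−180) = €1,862.94.
Monthly savings = €2,640.70 − €1,862.94 = €777.76.
Break-even = €6,400.00 / €777.76 = 8.23 → 9 months.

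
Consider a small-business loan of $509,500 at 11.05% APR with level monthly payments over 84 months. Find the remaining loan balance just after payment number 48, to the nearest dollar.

With monthly rate i = 11.05%/12 = 0.0092083, the balance after k of n payments is P · [(1+i)^n − (1+i)^k] / [(1+i)^n − 1].
(1+0.0092083)^84 = 2.15968071 and (1+0.0092083)^48 = 1.55267207, so the balance is 509,500 × (2.15968071 − 1.55267207) / (2.15968071 − 1) = $266,686.25.

$266,686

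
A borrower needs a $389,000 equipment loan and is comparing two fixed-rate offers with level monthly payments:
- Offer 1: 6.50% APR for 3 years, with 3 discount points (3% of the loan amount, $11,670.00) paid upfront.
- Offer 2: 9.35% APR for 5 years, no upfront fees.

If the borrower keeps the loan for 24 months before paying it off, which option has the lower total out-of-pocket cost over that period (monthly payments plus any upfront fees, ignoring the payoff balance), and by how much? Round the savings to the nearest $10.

Offer 1: at 6.50% the monthly rate is 0.0054167, so the payment is 389,000 × 0.0054167 / (1 − 1.0054167^−36) = $11,922.46.
Offer 2: monthly rate = 9.35%/12 = 0.0077917; payment = 389,000 × 0.0077917 / (1 − (1+0.0077917)^−60) = $8,141.24.
Over 24 months: Offer 1 costs 24 × $11,922.46 + $11,670.00 = $297,809.04; Offer 2 costs 24 × $8,141.24 = $195,389.76.
Offer 2 is cheaper by $297,809.04 − $195,389.76 = $102,419.28.

Offer 2 by $102,420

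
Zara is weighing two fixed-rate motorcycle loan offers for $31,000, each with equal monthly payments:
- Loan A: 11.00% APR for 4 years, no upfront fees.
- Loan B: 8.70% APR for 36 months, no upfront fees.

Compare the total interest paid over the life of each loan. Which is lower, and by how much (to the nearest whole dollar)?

Loan A: at 11.00% the monthly rate is 0.0091667, so the payment is 31,000 × 0.0091667 / (1 − 1.0091667^−48) = $801.21.
Total interest on Loan A = 48 × $801.21 − $31,000 = $7,458.08.
Loan B: at 8.70% the monthly rate is 0.0072500, so the payment is 31,000 × 0.0072500 / (1 − 1.0072500^−36) = $981.47.
Total interest on Loan B = 36 × $981.47 − $31,000 = $4,332.92.
Loan B is lower by $3,125.16.

Loan B by $3,125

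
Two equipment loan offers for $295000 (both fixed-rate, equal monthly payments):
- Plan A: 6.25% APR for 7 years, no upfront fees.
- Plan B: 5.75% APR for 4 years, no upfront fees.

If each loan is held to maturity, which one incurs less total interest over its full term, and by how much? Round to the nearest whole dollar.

Plan B by $34,050

Plan A: at 6.25% the monthly rate is 0.0052083, so the payment is 295,000 × 0.0052083 / (1 − 1.0052083^−84) = $4,344.97.
Total interest on Plan A = 84 × $4,344.97 − $295,000 = $69,977.48.
Plan B: monthly rate = 5.75%/12 = 0.0047917; payment = 295,000 × 0.0047917 / (1 − (1+0.0047917)^−48) = $6,894.32.
Total interest on Plan B = 48 × $6,894.32 − $295,000 = $35,927.36.
Plan B is lower by $34,050.12.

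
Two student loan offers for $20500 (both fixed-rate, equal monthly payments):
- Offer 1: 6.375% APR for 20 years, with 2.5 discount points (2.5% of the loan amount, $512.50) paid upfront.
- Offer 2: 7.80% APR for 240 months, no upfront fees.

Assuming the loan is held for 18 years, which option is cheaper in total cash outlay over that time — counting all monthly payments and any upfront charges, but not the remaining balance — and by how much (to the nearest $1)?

Offer 1: at 6.375% the monthly rate is 0.0053125, so the payment is 20,500 × 0.0053125 / (1 − 1.0053125^−240) = $151.34.
Offer 2: at 7.80% the monthly rate is 0.0065000, so the payment is 20,500 × 0.0065000 / (1 − 1.0065000^−240) = $168.93.
Over 216 months: Offer 1 costs 216 × $151.34 + $512.50 = $33,201.94; Offer 2 costs 216 × $168.93 = $36,488.88.
Offer 1 is cheaper by $36,488.88 − $33,201.94 = $3,286.94.

Offer 1 by $3,287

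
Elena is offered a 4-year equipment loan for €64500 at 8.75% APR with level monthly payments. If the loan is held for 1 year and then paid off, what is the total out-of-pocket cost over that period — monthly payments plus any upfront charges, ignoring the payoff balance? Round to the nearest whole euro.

At 8.75% the monthly rate is 0.0072917, so the payment is 64,500 × 0.0072917 / (1 − 1.0072917^−48) = €1,597.44.
Total outlay = 12 × €1,597.44 = €19,169.28.

€19,169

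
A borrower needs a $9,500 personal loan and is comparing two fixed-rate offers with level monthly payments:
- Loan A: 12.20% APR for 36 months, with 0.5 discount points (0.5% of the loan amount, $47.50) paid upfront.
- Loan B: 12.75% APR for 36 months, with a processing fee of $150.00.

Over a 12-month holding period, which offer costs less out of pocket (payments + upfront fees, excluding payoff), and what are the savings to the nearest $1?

Loan A by $133

Loan A: monthly rate = 12.2%/12 = 0.0101667; payment = 9,500 × 0.0101667 / (1 − (1+0.0101667)^−36) = $316.44.
Loan B: at 12.75% the monthly rate is 0.0106250, so the payment is 9,500 × 0.0106250 / (1 − 1.0106250^−36) = $318.95.
Over 12 months: Loan A costs 12 × $316.44 + $47.50 = $3,844.78; Loan B costs 12 × $318.95 + $150.00 = $3,977.40.
Loan A is cheaper by $3,977.40 − $3,844.78 = $132.62.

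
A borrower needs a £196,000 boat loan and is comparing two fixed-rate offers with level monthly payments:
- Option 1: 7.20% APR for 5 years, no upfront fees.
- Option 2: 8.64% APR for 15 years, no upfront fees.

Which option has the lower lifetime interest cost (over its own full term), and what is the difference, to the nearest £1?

Option 1 by £116,344

Option 1: monthly rate = 7.2%/12 = 0.0060000; payment = 196,000 × 0.0060000 / (1 − (1+0.0060000)^−60) = £3,899.56.
Total interest on Option 1 = 60 × £3,899.56 − £196,000 = £37,973.60.
Option 2: monthly rate = 8.64%/12 = 0.0072000; payment = 196,000 × 0.0072000 / (1 − (1+0.0072000)^−180) = £1,946.21.
Total interest on Option 2 = 180 × £1,946.21 − £196,000 = £154,317.80.
Option 1 is lower by £116,344.20.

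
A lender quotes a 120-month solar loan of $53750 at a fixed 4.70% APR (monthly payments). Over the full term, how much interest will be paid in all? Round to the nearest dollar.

$13,720

Monthly rate = 4.7%/12 = 0.0039167; payment = 53,750 × 0.0039167 / (1 − (1+0.0039167)^−120) = $562.25.
Total paid = 120 × $562.25 = $67,470.00; interest = $67,470.00 − $53,750 = $13,720.00.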